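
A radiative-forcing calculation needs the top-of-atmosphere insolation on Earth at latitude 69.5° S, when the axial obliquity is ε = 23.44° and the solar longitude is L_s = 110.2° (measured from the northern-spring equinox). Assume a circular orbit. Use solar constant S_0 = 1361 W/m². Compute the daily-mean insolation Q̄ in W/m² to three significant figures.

Q̄ ≈ 0.00 W/m²

Solar declination: sin δ = sin ε · sin L_s = sin 23.44° × sin 110.2° = 0.37332, so δ = +21.921°.
cos h₀ = −tan(-69.5°) tan(+21.921°) = 1.0763 ≥ 1 ⇒ polar night, h₀ = 0 and Q̄ = 0.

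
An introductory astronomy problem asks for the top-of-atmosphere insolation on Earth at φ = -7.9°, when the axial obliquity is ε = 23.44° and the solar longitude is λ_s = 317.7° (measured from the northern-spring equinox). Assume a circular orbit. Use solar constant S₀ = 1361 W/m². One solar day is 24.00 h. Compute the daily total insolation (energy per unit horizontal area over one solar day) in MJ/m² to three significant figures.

Solar declination: sin δ = sin ε · sin λ_s = sin 23.44° × sin 317.7° = -0.26772, so δ = -15.528°.
cos H₀ = −tan(-7.9°) tan(-15.528°) = -0.0386, H₀ = 1.6094 rad.
Bracket: H₀ sin φ sin δ + cos φ cos δ sin H₀ = 1.6094×-0.13744×-0.26772 + 0.99051×0.96350×0.99926 = 0.059219 + 0.953650 = 1.012869.
Q̄ = (S₀/π) × [bracket] = (1361/π) × 1.012869 = 438.79 W/m².
Daily total = Q̄ × 24.00 h × 3600 s/h = 438.79 × 24.00 × 3600 / 10⁶ = 37.91 MJ/m².

37.9 MJ/m²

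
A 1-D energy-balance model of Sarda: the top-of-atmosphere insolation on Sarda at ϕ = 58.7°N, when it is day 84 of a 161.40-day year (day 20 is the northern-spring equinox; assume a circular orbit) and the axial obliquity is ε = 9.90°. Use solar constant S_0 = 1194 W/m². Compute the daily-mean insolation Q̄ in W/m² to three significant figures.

Q̄ ≈ 252 W/m²

Solar longitude: L_s = 360° × (84 − 20)/161.40 = 142.751°.
sin δ = sin 9.90° × sin 142.751° = 0.10407, so δ = +5.973°.
cos h₀ = −tan(+58.7°) tan(+5.973°) = -0.1721, h₀ = 1.7437 rad.
Bracket: h₀ sin ϕ sin δ + cos ϕ cos δ sin h₀ = 1.7437×0.85446×0.10407 + 0.51952×0.99457×0.98508 = 0.155056 + 0.508990 = 0.664046.
Q̄ = (S_0/π) × [bracket] = (1194/π) × 0.664046 = 252.4 W/m².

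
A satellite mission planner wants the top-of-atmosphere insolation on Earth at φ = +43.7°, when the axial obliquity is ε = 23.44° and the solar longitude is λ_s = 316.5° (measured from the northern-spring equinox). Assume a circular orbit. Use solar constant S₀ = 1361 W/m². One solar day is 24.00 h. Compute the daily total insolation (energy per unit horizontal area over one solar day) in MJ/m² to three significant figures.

15.9 MJ/m²

Solar declination: sin δ = sin ε · sin λ_s = sin 23.44° × sin 316.5° = -0.27382, so δ = -15.892°.
cos H₀ = −tan(+43.7°) tan(-15.892°) = 0.2721, H₀ = 1.2953 rad.
Bracket: H₀ sin φ sin δ + cos φ cos δ sin H₀ = 1.2953×0.69088×-0.27382 + 0.72297×0.96178×0.96228 = -0.245041 + 0.669110 = 0.424069.
Q̄ = (S₀/π) × [bracket] = (1361/π) × 0.424069 = 183.72 W/m².
Daily total = Q̄ × 24.00 h × 3600 s/h = 183.72 × 24.00 × 3600 / 10⁶ = 15.87 MJ/m².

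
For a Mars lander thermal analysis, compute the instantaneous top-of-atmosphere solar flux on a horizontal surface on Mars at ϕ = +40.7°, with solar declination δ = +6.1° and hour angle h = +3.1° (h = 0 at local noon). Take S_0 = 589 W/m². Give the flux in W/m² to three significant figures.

cos θ_z = sin ϕ sin δ + cos ϕ cos δ cos h = 0.069295 + 0.752739 = 0.822034.
Flux = S_0 · cos θ_z = 589 × 0.822034 = 484.2 W/m².

484 W/m²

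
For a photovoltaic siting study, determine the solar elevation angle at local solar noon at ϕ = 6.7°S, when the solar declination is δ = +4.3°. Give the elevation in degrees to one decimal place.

At local noon the hour angle is zero, so the zenith angle equals |ϕ − δ| = |-6.7° − (+4.300°)| = 11.000°.
Elevation = 90° − 11.000° = 79.0°.

79.0°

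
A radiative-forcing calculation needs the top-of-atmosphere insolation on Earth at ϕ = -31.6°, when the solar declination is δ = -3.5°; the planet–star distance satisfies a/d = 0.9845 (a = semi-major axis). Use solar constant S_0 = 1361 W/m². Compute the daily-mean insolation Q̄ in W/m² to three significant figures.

cos h₀ = −tan(-31.6°) tan(-3.500°) = -0.0376, h₀ = 1.6084 rad.
Bracket: h₀ sin ϕ sin δ + cos ϕ cos δ sin h₀ = 1.6084×-0.52399×-0.06105 + 0.85173×0.99813×0.99929 = 0.051452 + 0.849534 = 0.900986.
Inverse-square distance factor (a/d)² = 0.9845² = 0.969240.
Q̄ = (S_0/π) × 0.969240 × [bracket] = (1361/π) × 0.969240 × 0.900986 = 378.3 W/m².

Q̄ ≈ 378 W/m²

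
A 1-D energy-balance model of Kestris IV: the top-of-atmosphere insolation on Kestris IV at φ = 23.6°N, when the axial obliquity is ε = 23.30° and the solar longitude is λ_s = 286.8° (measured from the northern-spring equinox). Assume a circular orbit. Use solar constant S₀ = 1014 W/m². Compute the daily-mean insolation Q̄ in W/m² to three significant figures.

Solar declination: sin δ = sin ε · sin λ_s = sin 23.30° × sin 286.8° = -0.37866, so δ = -22.251°.
cos H₀ = −tan(+23.6°) tan(-22.251°) = 0.1787, H₀ = 1.3911 rad.
Bracket: H₀ sin φ sin δ + cos φ cos δ sin H₀ = 1.3911×0.40035×-0.37866 + 0.91636×0.92553×0.98390 = -0.210886 + 0.834464 = 0.623578.
Q̄ = (S₀/π) × [bracket] = (1014/π) × 0.623578 = 201.3 W/m².

Q̄ ≈ 201 W/m²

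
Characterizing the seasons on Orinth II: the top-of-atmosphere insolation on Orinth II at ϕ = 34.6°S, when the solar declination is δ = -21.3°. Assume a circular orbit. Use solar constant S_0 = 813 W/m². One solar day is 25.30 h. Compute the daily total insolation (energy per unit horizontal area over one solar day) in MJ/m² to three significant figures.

cos h₀ = −tan(-34.6°) tan(-21.300°) = -0.2690, h₀ = 1.8431 rad.
Bracket: h₀ sin ϕ sin δ + cos ϕ cos δ sin h₀ = 1.8431×-0.56784×-0.36325 + 0.82314×0.93169×0.96315 = 0.380172 + 0.738651 = 1.118823.
Q̄ = (S_0/π) × [bracket] = (813/π) × 1.118823 = 289.54 W/m².
Daily total = Q̄ × 25.30 h × 3600 s/h = 289.54 × 25.30 × 3600 / 10⁶ = 26.37 MJ/m².

26.4 MJ/m²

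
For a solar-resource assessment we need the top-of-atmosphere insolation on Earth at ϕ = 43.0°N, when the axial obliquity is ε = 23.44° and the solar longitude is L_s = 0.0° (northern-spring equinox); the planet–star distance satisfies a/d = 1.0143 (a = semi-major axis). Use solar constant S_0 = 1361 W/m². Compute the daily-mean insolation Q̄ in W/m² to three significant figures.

Solar declination: sin δ = sin ε · sin L_s = sin 23.44° × sin 0.0° = 0.00000, so δ = +0.000°.
cos h₀ = −tan(+43.0°) tan(+0.000°) = -0.0000, h₀ = 1.5708 rad.
Bracket: h₀ sin ϕ sin δ + cos ϕ cos δ sin h₀ = 1.5708×0.68200×0.00000 + 0.73135×1.00000×1.00000 = 0.000000 + 0.731350 = 0.731350.
Inverse-square distance factor (a/d)² = 1.0143² = 1.028804.
Q̄ = (S_0/π) × 1.028804 × [bracket] = (1361/π) × 1.028804 × 0.731350 = 326.0 W/m².

Q̄ ≈ 326 W/m²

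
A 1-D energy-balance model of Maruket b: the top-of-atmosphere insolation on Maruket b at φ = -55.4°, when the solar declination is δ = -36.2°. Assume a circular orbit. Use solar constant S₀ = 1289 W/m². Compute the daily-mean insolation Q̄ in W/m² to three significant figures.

Q̄ ≈ 627 W/m²

cos H₀ = −tan(-55.4°) tan(-36.200°) = -1.0609 ≤ −1 ⇒ polar day, H₀ = π.
Bracket: H₀ sin φ sin δ + cos φ cos δ sin H₀ = 3.1416×-0.82314×-0.59061 + 0.56784×0.80696×0.00000 = 1.527304 + 0.000000 = 1.527304.
Q̄ = (S₀/π) × [bracket] = (1289/π) × 1.527304 = 626.7 W/m².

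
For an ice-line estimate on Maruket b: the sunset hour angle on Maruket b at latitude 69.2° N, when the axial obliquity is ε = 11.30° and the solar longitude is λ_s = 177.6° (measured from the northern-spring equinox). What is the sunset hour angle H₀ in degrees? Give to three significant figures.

H₀ = 91.2°

Solar declination: sin δ = sin ε · sin λ_s = sin 11.30° × sin 177.6° = 0.00821, so δ = +0.470°.
cos H₀ = −tan φ · tan δ = −tan(+69.2°) × tan(+0.470°) = -0.0216, so H₀ = 1.5924 rad = 91.24°.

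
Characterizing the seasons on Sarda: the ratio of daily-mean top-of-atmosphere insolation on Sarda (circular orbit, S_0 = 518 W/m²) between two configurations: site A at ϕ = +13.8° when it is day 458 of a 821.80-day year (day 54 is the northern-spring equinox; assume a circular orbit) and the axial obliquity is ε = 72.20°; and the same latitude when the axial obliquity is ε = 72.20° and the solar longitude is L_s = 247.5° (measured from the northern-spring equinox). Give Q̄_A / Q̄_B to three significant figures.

Q̄_A / Q̄_B ≈ 5.47

— Configuration A (ϕ=+13.8°):
Solar longitude: L_s = 360° × (458 − 54)/821.80 = 176.977°.
sin δ = sin 72.20° × sin 176.977° = 0.05021, so δ = +2.878°.
cos h₀ = −tan(+13.8°) tan(+2.878°) = -0.0123, h₀ = 1.5831 rad.
Bracket: h₀ sin ϕ sin δ + cos ϕ cos δ sin h₀ = 1.5831×0.23853×0.05021 + 0.97113×0.99874×0.99992 = 0.018960 + 0.969829 = 0.988789.
Q̄ = (S_0/π) × [bracket] = (518/π) × 0.988789 = 163.04 W/m².
— Configuration B (ϕ=+13.8°):
Solar declination: sin δ = sin ε · sin L_s = sin 72.20° × sin 247.5° = -0.87965, so δ = -61.601°.
cos h₀ = −tan(+13.8°) tan(-61.601°) = 0.4543, h₀ = 1.0992 rad.
Bracket: h₀ sin ϕ sin δ + cos ϕ cos δ sin h₀ = 1.0992×0.23853×-0.87965 + 0.97113×0.47562×0.89086 = -0.230637 + 0.411478 = 0.180841.
Q̄ = (S_0/π) × [bracket] = (518/π) × 0.180841 = 29.818 W/m².
Ratio Q̄_A / Q̄_B = 163.04 / 29.818 = 5.468.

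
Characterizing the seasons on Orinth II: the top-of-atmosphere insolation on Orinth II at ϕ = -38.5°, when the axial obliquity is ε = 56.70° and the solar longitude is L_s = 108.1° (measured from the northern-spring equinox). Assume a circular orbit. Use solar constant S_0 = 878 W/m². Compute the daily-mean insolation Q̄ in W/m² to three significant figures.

Solar declination: sin δ = sin ε · sin L_s = sin 56.70° × sin 108.1° = 0.79445, so δ = +52.603°.
cos h₀ = −tan(-38.5°) tan(+52.603°) = 1.0405 ≥ 1 ⇒ polar night, h₀ = 0 and Q̄ = 0.

Q̄ ≈ 0.00 W/m²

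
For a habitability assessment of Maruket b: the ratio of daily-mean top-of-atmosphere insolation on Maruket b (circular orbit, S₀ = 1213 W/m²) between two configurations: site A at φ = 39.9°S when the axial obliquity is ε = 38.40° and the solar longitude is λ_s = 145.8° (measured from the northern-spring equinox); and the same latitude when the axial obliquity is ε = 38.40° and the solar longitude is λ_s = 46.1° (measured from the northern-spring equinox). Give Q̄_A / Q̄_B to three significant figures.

Q̄_A / Q̄_B ≈ 1.36

— Configuration A (φ=-39.9°):
Solar declination: sin δ = sin ε · sin λ_s = sin 38.40° × sin 145.8° = 0.34914, so δ = +20.435°.
cos H₀ = −tan(-39.9°) tan(+20.435°) = 0.3115, H₀ = 1.2540 rad.
Bracket: H₀ sin φ sin δ + cos φ cos δ sin H₀ = 1.2540×-0.64145×0.34914 + 0.76717×0.93707×0.95024 = -0.280841 + 0.683120 = 0.402279.
Q̄ = (S₀/π) × [bracket] = (1213/π) × 0.402279 = 155.32 W/m².
— Configuration B (φ=-39.9°):
Solar declination: sin δ = sin ε · sin λ_s = sin 38.40° × sin 46.1° = 0.44757, so δ = +26.588°.
cos H₀ = −tan(-39.9°) tan(+26.588°) = 0.4185, H₀ = 1.1390 rad.
Bracket: H₀ sin φ sin δ + cos φ cos δ sin H₀ = 1.1390×-0.64145×0.44757 + 0.76717×0.89425×0.90823 = -0.327000 + 0.623084 = 0.296084.
Q̄ = (S₀/π) × [bracket] = (1213/π) × 0.296084 = 114.32 W/m².
Ratio Q̄_A / Q̄_B = 155.32 / 114.32 = 1.359.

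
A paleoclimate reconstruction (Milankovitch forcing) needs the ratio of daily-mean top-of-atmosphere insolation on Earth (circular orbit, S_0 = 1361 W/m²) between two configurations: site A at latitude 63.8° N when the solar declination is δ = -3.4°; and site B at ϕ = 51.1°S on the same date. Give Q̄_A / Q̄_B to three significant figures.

Q̄_A / Q̄_B ≈ 0.514

— Configuration A (ϕ=+63.8°):
cos h₀ = −tan(+63.8°) tan(-3.400°) = 0.1207, h₀ = 1.4498 rad.
Bracket: h₀ sin ϕ sin δ + cos ϕ cos δ sin h₀ = 1.4498×0.89726×-0.05931 + 0.44151×0.99824×0.99268 = -0.077153 + 0.437507 = 0.360354.
Q̄ = (S_0/π) × [bracket] = (1361/π) × 0.360354 = 156.11 W/m².
— Configuration B (ϕ=-51.1°):
cos h₀ = −tan(-51.1°) tan(-3.400°) = -0.0736, h₀ = 1.6445 rad.
Bracket: h₀ sin ϕ sin δ + cos ϕ cos δ sin h₀ = 1.6445×-0.77824×-0.05931 + 0.62796×0.99824×0.99729 = 0.075906 + 0.625156 = 0.701062.
Q̄ = (S_0/π) × [bracket] = (1361/π) × 0.701062 = 303.71 W/m².
Ratio Q̄_A / Q̄_B = 156.11 / 303.71 = 0.5140.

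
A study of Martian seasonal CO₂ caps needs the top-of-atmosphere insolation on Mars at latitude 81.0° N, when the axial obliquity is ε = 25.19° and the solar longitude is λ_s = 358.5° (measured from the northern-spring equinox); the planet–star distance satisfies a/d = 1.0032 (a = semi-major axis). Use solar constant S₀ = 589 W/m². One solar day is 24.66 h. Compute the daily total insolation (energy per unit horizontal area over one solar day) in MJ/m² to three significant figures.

2.34 MJ/m²

Solar declination: sin δ = sin ε · sin λ_s = sin 25.19° × sin 358.5° = -0.01114, so δ = -0.638°.
cos H₀ = −tan(+81.0°) tan(-0.638°) = 0.0703, H₀ = 1.5004 rad.
Bracket: H₀ sin φ sin δ + cos φ cos δ sin H₀ = 1.5004×0.98769×-0.01114 + 0.15643×0.99994×0.99752 = -0.016509 + 0.156033 = 0.139524.
Inverse-square distance factor (a/d)² = 1.0032² = 1.006410.
Q̄ = (S₀/π) × 1.006410 × [bracket] = (589/π) × 1.006410 × 0.139524 = 26.326 W/m².
Daily total = Q̄ × 24.66 h × 3600 s/h = 26.326 × 24.66 × 3600 / 10⁶ = 2.337 MJ/m².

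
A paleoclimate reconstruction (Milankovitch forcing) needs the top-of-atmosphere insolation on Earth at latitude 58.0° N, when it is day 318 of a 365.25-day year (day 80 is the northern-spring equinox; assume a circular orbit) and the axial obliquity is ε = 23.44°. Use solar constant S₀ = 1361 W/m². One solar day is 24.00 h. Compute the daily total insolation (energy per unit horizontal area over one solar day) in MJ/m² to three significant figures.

Solar longitude: λ_s = 360° × (318 − 80)/365.25 = 234.579°.
sin δ = sin 23.44° × sin 234.579° = -0.32416, so δ = -18.915°.
cos H₀ = −tan(+58.0°) tan(-18.915°) = 0.5484, H₀ = 0.9904 rad.
Bracket: H₀ sin φ sin δ + cos φ cos δ sin H₀ = 0.9904×0.84805×-0.32416 + 0.52992×0.94600×0.83623 = -0.272265 + 0.419206 = 0.146941.
Q̄ = (S₀/π) × [bracket] = (1361/π) × 0.146941 = 63.658 W/m².
Daily total = Q̄ × 24.00 h × 3600 s/h = 63.658 × 24.00 × 3600 / 10⁶ = 5.500 MJ/m².

5.50 MJ/m²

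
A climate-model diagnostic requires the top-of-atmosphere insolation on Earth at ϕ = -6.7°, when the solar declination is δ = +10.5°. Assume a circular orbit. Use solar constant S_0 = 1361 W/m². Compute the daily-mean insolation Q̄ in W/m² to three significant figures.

cos h₀ = −tan(-6.7°) tan(+10.500°) = 0.0218, h₀ = 1.5490 rad.
Bracket: h₀ sin ϕ sin δ + cos ϕ cos δ sin h₀ = 1.5490×-0.11667×0.18224 + 0.99317×0.98325×0.99976 = -0.032935 + 0.976300 = 0.943365.
Q̄ = (S_0/π) × [bracket] = (1361/π) × 0.943365 = 408.7 W/m².

Q̄ ≈ 409 W/m²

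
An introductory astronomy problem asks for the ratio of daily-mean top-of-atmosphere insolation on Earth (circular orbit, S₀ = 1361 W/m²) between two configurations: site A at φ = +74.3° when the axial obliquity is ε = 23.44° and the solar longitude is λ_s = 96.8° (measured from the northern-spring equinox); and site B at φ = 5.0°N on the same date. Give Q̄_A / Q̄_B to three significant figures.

— Configuration A (φ=+74.3°):
Solar declination: sin δ = sin ε · sin λ_s = sin 23.44° × sin 96.8° = 0.39499, so δ = +23.265°.
cos H₀ = −tan(+74.3°) tan(+23.265°) = -1.5296 ≤ −1 ⇒ polar day, H₀ = π.
Bracket: H₀ sin φ sin δ + cos φ cos δ sin H₀ = 3.1416×0.96269×0.39499 + 0.27060×0.91869×0.00000 = 1.194603 + 0.000000 = 1.194603.
Q̄ = (S₀/π) × [bracket] = (1361/π) × 1.194603 = 517.53 W/m².
— Configuration B (φ=+5.0°):
cos H₀ = −tan(+5.0°) tan(+23.265°) = -0.0376, H₀ = 1.6084 rad.
Bracket: H₀ sin φ sin δ + cos φ cos δ sin H₀ = 1.6084×0.08716×0.39499 + 0.99619×0.91869×0.99929 = 0.055373 + 0.914540 = 0.969913.
Q̄ = (S₀/π) × [bracket] = (1361/π) × 0.969913 = 420.19 W/m².
Ratio Q̄_A / Q̄_B = 517.53 / 420.19 = 1.232.

Q̄_A / Q̄_B ≈ 1.23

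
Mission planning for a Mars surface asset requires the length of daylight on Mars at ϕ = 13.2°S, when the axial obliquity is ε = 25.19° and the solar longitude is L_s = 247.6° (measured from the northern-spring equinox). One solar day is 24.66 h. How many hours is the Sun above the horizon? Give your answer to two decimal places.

Solar declination: sin δ = sin ε · sin L_s = sin 25.19° × sin 247.6° = -0.39351, so δ = -23.173°.
cos h₀ = −tan ϕ · tan δ = −tan(-13.2°) × tan(-23.173°) = -0.1004, so h₀ = 1.6714 rad = 95.76°.
Daylight = 2h₀/(2π) × 24.66 h = (1.6714/π) × 24.66 = 13.12 h.

13.12 h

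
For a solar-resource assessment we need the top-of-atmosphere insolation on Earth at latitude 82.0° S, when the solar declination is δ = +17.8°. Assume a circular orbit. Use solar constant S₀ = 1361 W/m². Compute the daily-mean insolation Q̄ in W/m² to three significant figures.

Q̄ ≈ 0.00 W/m²

cos H₀ = −tan(-82.0°) tan(+17.800°) = 2.2845 ≥ 1 ⇒ polar night, H₀ = 0 and Q̄ = 0.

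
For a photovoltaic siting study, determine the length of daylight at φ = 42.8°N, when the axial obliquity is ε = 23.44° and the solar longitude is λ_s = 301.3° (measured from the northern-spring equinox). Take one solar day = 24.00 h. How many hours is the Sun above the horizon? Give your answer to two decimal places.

9.39 h

Solar declination: sin δ = sin ε · sin λ_s = sin 23.44° × sin 301.3° = -0.33989, so δ = -19.870°.
cos H₀ = −tan φ · tan δ = −tan(+42.8°) × tan(-19.870°) = 0.3347, so H₀ = 1.2295 rad = 70.45°.
Daylight = 2H₀/(2π) × 24.00 h = (1.2295/π) × 24.00 = 9.39 h.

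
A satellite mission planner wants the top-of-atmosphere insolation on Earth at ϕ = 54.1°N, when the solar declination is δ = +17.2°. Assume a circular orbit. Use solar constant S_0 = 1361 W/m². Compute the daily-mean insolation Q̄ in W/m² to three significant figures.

cos h₀ = −tan(+54.1°) tan(+17.200°) = -0.4276, h₀ = 2.0127 rad.
Bracket: h₀ sin ϕ sin δ + cos ϕ cos δ sin h₀ = 2.0127×0.81004×0.29571 + 0.58637×0.95528×0.90395 = 0.482116 + 0.506345 = 0.988461.
Q̄ = (S_0/π) × [bracket] = (1361/π) × 0.988461 = 428.2 W/m².

Q̄ ≈ 428 W/m²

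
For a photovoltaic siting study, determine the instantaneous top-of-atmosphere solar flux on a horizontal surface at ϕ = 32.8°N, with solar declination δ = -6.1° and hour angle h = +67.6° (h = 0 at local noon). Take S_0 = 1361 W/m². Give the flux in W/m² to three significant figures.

cos θ_z = sin ϕ sin δ + cos ϕ cos δ cos h = -0.057564 + 0.318501 = 0.260937.
Flux = S_0 · cos θ_z = 1361 × 0.260937 = 355.1 W/m².

355 W/m²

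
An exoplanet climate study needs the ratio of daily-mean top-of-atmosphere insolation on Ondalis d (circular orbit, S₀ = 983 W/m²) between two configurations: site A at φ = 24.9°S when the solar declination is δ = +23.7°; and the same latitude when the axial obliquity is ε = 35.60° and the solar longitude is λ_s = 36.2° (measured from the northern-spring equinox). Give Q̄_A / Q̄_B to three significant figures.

— Configuration A (φ=-24.9°):
cos H₀ = −tan(-24.9°) tan(+23.700°) = 0.2038, H₀ = 1.3656 rad.
Bracket: H₀ sin φ sin δ + cos φ cos δ sin H₀ = 1.3656×-0.42104×0.40195 + 0.90704×0.91566×0.97902 = -0.231110 + 0.813116 = 0.582006.
Q̄ = (S₀/π) × [bracket] = (983/π) × 0.582006 = 182.11 W/m².
— Configuration B (φ=-24.9°):
Solar declination: sin δ = sin ε · sin λ_s = sin 35.60° × sin 36.2° = 0.34381, so δ = +20.109°.
cos H₀ = −tan(-24.9°) tan(+20.109°) = 0.1699, H₀ = 1.4000 rad.
Bracket: H₀ sin φ sin δ + cos φ cos δ sin H₀ = 1.4000×-0.42104×0.34381 + 0.90704×0.93904×0.98545 = -0.202661 + 0.839354 = 0.636693.
Q̄ = (S₀/π) × [bracket] = (983/π) × 0.636693 = 199.22 W/m².
Ratio Q̄_A / Q̄_B = 182.11 / 199.22 = 0.9141.

Q̄_A / Q̄_B ≈ 0.914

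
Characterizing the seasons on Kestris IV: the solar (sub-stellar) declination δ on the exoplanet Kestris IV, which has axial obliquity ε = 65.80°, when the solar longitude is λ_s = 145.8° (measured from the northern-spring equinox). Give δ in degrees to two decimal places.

sin δ = sin ε · sin λ_s = sin 65.80° × sin 145.8° = 0.512688.
δ = arcsin(0.512688) = +30.84°.

δ = +30.84°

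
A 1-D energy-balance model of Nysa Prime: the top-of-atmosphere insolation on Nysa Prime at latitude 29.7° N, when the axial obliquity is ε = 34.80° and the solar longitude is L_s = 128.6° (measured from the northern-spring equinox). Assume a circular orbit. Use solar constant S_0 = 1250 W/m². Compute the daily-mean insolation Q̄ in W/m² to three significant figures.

Solar declination: sin δ = sin ε · sin L_s = sin 34.80° × sin 128.6° = 0.44602, so δ = +26.489°.
cos h₀ = −tan(+29.7°) tan(+26.489°) = -0.2842, h₀ = 1.8590 rad.
Bracket: h₀ sin ϕ sin δ + cos ϕ cos δ sin h₀ = 1.8590×0.49546×0.44602 + 0.86863×0.89502×0.95875 = 0.410811 + 0.745372 = 1.156183.
Q̄ = (S_0/π) × [bracket] = (1250/π) × 1.156183 = 460.0 W/m².

Q̄ ≈ 460 W/m²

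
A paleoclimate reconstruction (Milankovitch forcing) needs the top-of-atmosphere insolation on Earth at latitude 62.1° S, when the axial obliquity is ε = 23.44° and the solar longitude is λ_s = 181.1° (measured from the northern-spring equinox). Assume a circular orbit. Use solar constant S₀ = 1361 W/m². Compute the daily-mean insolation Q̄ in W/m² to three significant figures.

Solar declination: sin δ = sin ε · sin λ_s = sin 23.44° × sin 181.1° = -0.00764, so δ = -0.438°.
cos H₀ = −tan(-62.1°) tan(-0.438°) = -0.0144, H₀ = 1.5852 rad.
Bracket: H₀ sin φ sin δ + cos φ cos δ sin H₀ = 1.5852×-0.88377×-0.00764 + 0.46793×0.99997×0.99990 = 0.010703 + 0.467869 = 0.478572.
Q̄ = (S₀/π) × [bracket] = (1361/π) × 0.478572 = 207.3 W/m².

Q̄ ≈ 207 W/m²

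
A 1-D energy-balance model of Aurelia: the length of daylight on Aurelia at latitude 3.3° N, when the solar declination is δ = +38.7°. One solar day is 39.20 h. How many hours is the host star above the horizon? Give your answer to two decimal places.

20.18 h

cos h₀ = −tan ϕ · tan δ = −tan(+3.3°) × tan(+38.700°) = -0.0462, so h₀ = 1.6170 rad = 92.65°.
Daylight = 2h₀/(2π) × 39.20 h = (1.6170/π) × 39.20 = 20.18 h.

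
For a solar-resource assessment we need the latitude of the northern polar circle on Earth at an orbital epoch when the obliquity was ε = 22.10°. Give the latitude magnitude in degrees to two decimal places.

67.90°

The polar circle is the lowest latitude that experiences at least one full rotation of continuous daylight at the northern-summer solstice; it lies at |φ| = 90° − ε = 90° − 22.10° = 67.90°.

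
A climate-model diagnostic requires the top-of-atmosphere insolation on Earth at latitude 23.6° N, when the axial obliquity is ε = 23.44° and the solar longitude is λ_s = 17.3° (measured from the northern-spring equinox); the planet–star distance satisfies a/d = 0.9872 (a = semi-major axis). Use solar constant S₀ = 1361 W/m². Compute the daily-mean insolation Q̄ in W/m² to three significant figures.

Solar declination: sin δ = sin ε · sin λ_s = sin 23.44° × sin 17.3° = 0.11829, so δ = +6.794°.
cos H₀ = −tan(+23.6°) tan(+6.794°) = -0.0520, H₀ = 1.6229 rad.
Bracket: H₀ sin φ sin δ + cos φ cos δ sin H₀ = 1.6229×0.40035×0.11829 + 0.91636×0.99298×0.99864 = 0.076856 + 0.908690 = 0.985546.
Inverse-square distance factor (a/d)² = 0.9872² = 0.974564.
Q̄ = (S₀/π) × 0.974564 × [bracket] = (1361/π) × 0.974564 × 0.985546 = 416.1 W/m².

Q̄ ≈ 416 W/m²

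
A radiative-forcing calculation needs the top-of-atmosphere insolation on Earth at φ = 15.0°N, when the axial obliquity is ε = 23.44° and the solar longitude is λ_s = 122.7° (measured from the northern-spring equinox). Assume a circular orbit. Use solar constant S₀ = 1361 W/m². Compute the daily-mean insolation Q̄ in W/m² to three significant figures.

Q̄ ≈ 455 W/m²

Solar declination: sin δ = sin ε · sin λ_s = sin 23.44° × sin 122.7° = 0.33474, so δ = +19.557°.
cos H₀ = −tan(+15.0°) tan(+19.557°) = -0.0952, H₀ = 1.6661 rad.
Bracket: H₀ sin φ sin δ + cos φ cos δ sin H₀ = 1.6661×0.25882×0.33474 + 0.96593×0.94231×0.99546 = 0.144347 + 0.906073 = 1.050420.
Q̄ = (S₀/π) × [bracket] = (1361/π) × 1.050420 = 455.1 W/m².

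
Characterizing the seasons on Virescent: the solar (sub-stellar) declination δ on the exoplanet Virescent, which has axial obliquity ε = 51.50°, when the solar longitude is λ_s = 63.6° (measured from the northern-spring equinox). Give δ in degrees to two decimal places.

δ = +44.51°

sin δ = sin ε · sin λ_s = sin 51.50° × sin 63.6° = 0.700991.
δ = arcsin(0.700991) = +44.51°.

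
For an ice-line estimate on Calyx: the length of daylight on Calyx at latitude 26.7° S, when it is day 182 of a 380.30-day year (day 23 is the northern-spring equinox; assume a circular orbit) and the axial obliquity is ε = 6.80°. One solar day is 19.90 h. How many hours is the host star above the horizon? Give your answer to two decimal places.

Solar longitude: λ_s = 360° × (182 − 23)/380.30 = 150.513°.
sin δ = sin 6.80° × sin 150.513° = 0.05828, so δ = +3.341°.
cos H₀ = −tan φ · tan δ = −tan(-26.7°) × tan(+3.341°) = 0.0294, so H₀ = 1.5414 rad = 88.32°.
Daylight = 2H₀/(2π) × 19.90 h = (1.5414/π) × 19.90 = 9.76 h.

9.76 h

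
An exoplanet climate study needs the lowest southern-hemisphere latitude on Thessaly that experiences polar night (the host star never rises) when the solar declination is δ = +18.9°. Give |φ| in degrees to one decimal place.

|φ| = 71.1°

Polar night requires cos H₀ = −tan φ tan δ ≥ 1, i.e. tan φ tan δ ≤ −1.
The boundary is |tan φ| · |tan δ| = 1, so |φ| = 90° − |δ| = 90° − 18.9° = 71.1° in the southern hemisphere.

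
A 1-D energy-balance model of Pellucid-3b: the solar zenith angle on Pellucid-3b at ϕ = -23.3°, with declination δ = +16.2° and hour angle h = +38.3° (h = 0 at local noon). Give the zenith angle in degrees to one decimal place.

cos θ_z = sin ϕ sin δ + cos ϕ cos δ cos h = -0.110354 + 0.692156 = 0.581802.
θ_z = arccos(0.581802) = 54.4°.

θ_z = 54.4°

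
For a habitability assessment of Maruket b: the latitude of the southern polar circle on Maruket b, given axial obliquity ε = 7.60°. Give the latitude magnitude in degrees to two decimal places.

The polar circle is the lowest latitude that experiences at least one full rotation of continuous darkness at the northern-summer solstice; it lies at |ϕ| = 90° − ε = 90° − 7.60° = 82.40°.

82.40°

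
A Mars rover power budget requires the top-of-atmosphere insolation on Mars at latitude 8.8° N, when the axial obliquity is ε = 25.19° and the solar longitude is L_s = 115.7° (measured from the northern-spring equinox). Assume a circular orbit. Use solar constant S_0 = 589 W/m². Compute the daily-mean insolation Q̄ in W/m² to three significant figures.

Solar declination: sin δ = sin ε · sin L_s = sin 25.19° × sin 115.7° = 0.38352, so δ = +22.552°.
cos h₀ = −tan(+8.8°) tan(+22.552°) = -0.0643, h₀ = 1.6351 rad.
Bracket: h₀ sin ϕ sin δ + cos ϕ cos δ sin h₀ = 1.6351×0.15299×0.38352 + 0.98823×0.92353×0.99793 = 0.095939 + 0.910771 = 1.006710.
Q̄ = (S_0/π) × [bracket] = (589/π) × 1.006710 = 188.7 W/m².

Q̄ ≈ 189 W/m²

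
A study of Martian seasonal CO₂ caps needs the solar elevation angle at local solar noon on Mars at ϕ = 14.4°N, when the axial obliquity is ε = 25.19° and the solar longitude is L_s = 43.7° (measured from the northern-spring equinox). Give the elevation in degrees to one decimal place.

87.3°

Solar declination: sin δ = sin ε · sin L_s = sin 25.19° × sin 43.7° = 0.29405, so δ = +17.101°.
At local noon the hour angle is zero, so the zenith angle equals |ϕ − δ| = |+14.4° − (+17.101°)| = 2.701°.
Elevation = 90° − 2.701° = 87.3°.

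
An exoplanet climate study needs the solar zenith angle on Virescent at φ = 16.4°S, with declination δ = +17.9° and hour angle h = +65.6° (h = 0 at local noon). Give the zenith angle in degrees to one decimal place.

θ_z = 73.1°

cos θ_z = sin φ sin δ + cos φ cos δ cos h = -0.086780 + 0.377114 = 0.290334.
θ_z = arccos(0.290334) = 73.1°.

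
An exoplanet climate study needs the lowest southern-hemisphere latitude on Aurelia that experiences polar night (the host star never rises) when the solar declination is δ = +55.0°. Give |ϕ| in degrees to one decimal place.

|ϕ| = 35.0°

Polar night requires cos h₀ = −tan ϕ tan δ ≥ 1, i.e. tan ϕ tan δ ≤ −1.
The boundary is |tan ϕ| · |tan δ| = 1, so |ϕ| = 90° − |δ| = 90° − 55.0° = 35.0° in the southern hemisphere.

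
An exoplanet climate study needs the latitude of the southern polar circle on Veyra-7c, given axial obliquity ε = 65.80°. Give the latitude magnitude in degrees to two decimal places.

24.20°

The polar circle is the lowest latitude that experiences at least one full rotation of continuous darkness at the northern-summer solstice; it lies at |φ| = 90° − ε = 90° − 65.80° = 24.20°.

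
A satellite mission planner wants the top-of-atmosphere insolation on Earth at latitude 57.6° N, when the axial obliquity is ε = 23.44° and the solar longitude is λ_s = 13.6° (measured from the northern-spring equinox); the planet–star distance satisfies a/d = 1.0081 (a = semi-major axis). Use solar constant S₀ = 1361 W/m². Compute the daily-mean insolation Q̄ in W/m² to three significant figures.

Q̄ ≈ 292 W/m²

Solar declination: sin δ = sin ε · sin λ_s = sin 23.44° × sin 13.6° = 0.09354, so δ = +5.367°.
cos H₀ = −tan(+57.6°) tan(+5.367°) = -0.1480, H₀ = 1.7194 rad.
Bracket: H₀ sin φ sin δ + cos φ cos δ sin H₀ = 1.7194×0.84433×0.09354 + 0.53583×0.99562×0.98898 = 0.135796 + 0.527604 = 0.663400.
Inverse-square distance factor (a/d)² = 1.0081² = 1.016266.
Q̄ = (S₀/π) × 1.016266 × [bracket] = (1361/π) × 1.016266 × 0.663400 = 292.1 W/m².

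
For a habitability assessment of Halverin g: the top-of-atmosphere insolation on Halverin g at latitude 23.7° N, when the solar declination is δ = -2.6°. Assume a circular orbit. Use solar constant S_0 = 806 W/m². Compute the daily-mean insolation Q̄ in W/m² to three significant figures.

cos h₀ = −tan(+23.7°) tan(-2.600°) = 0.0199, h₀ = 1.5509 rad.
Bracket: h₀ sin ϕ sin δ + cos ϕ cos δ sin h₀ = 1.5509×0.40195×-0.04536 + 0.91566×0.99897×0.99980 = -0.028277 + 0.914534 = 0.886257.
Q̄ = (S_0/π) × [bracket] = (806/π) × 0.886257 = 227.4 W/m².

Q̄ ≈ 227 W/m²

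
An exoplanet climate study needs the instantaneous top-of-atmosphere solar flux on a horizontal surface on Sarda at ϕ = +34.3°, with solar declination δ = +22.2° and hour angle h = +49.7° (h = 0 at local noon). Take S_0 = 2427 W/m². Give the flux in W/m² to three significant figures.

cos θ_z = sin ϕ sin δ + cos ϕ cos δ cos h = 0.212923 + 0.494704 = 0.707627.
Flux = S_0 · cos θ_z = 2427 × 0.707627 = 1717 W/m².

1.72e+03 W/m²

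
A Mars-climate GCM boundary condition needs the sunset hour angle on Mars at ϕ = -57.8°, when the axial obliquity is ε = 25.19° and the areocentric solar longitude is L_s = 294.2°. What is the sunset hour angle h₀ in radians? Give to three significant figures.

h₀ = 2.30 rad

sin δ = sin 25.19° × sin 294.2° = -0.38822, so δ = -22.844°.
cos h₀ = −tan ϕ · tan δ = −tan(-57.8°) × tan(-22.844°) = -0.6689, so h₀ = 2.3036 rad = 131.99°.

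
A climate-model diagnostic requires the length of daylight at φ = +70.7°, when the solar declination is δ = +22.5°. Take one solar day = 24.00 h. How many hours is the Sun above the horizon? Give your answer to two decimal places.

24.00 h

Sunrise equation: cos H₀ = −tan φ · tan δ = -1.1828 ≤ −1, so the Sun never sets (polar day) and H₀ = π.
Daylight = 2H₀/(2π) × 24.00 h = (3.1416/π) × 24.00 = 24.00 h.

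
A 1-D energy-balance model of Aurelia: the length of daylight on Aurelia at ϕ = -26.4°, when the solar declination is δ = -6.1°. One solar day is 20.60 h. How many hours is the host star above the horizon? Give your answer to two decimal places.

cos h₀ = −tan ϕ · tan δ = −tan(-26.4°) × tan(-6.100°) = -0.0531, so h₀ = 1.6239 rad = 93.04°.
Daylight = 2h₀/(2π) × 20.60 h = (1.6239/π) × 20.60 = 10.65 h.

10.65 h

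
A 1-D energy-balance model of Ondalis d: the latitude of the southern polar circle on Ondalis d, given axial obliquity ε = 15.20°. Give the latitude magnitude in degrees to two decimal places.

The polar circle is the lowest latitude that experiences at least one full rotation of continuous darkness at the northern-summer solstice; it lies at |φ| = 90° − ε = 90° − 15.20° = 74.80°.

74.80°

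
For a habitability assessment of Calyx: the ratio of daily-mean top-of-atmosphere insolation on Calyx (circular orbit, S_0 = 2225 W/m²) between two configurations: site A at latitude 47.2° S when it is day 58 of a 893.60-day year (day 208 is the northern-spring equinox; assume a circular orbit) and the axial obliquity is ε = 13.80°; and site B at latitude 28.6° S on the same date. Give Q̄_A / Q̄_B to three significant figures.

Q̄_A / Q̄_B ≈ 0.903

— Configuration A (ϕ=-47.2°):
Solar longitude: L_s = 360° × (58 − 208)/893.60 = -60.430°, i.e. -60.430° + 360° = 299.570°.
sin δ = sin 13.80° × sin 299.570° = -0.20746, so δ = -11.974°.
cos h₀ = −tan(-47.2°) tan(-11.974°) = -0.2290, h₀ = 1.8019 rad.
Bracket: h₀ sin ϕ sin δ + cos ϕ cos δ sin h₀ = 1.8019×-0.73373×-0.20746 + 0.67944×0.97824×0.97342 = 0.274285 + 0.646989 = 0.921274.
Q̄ = (S_0/π) × [bracket] = (2225/π) × 0.921274 = 652.48 W/m².
— Configuration B (ϕ=-28.6°):
cos h₀ = −tan(-28.6°) tan(-11.974°) = -0.1156, h₀ = 1.6867 rad.
Bracket: h₀ sin ϕ sin δ + cos ϕ cos δ sin h₀ = 1.6867×-0.47869×-0.20746 + 0.87798×0.97824×0.99329 = 0.167505 + 0.853112 = 1.020617.
Q̄ = (S_0/π) × [bracket] = (2225/π) × 1.020617 = 722.84 W/m².
Ratio Q̄_A / Q̄_B = 652.48 / 722.84 = 0.9027.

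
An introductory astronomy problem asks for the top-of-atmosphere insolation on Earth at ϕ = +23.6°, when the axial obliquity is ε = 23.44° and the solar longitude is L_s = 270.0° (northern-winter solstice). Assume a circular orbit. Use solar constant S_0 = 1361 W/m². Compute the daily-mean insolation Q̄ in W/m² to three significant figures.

Solar declination: sin δ = sin ε · sin L_s = sin 23.44° × sin 270.0° = -0.39779, so δ = -23.440°.
cos h₀ = −tan(+23.6°) tan(-23.440°) = 0.1894, h₀ = 1.3802 rad.
Bracket: h₀ sin ϕ sin δ + cos ϕ cos δ sin h₀ = 1.3802×0.40035×-0.39779 + 0.91636×0.91748×0.98190 = -0.219804 + 0.825525 = 0.605721.
Q̄ = (S_0/π) × [bracket] = (1361/π) × 0.605721 = 262.4 W/m².

Q̄ ≈ 262 W/m²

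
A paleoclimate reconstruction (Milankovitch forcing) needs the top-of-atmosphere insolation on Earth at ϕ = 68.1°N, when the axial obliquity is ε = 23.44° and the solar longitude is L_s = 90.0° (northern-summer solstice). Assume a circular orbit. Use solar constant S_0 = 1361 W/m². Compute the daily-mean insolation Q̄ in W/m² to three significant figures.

Solar declination: sin δ = sin ε · sin L_s = sin 23.44° × sin 90.0° = 0.39779, so δ = +23.440°.
cos h₀ = −tan(+68.1°) tan(+23.440°) = -1.0785 ≤ −1 ⇒ polar day, h₀ = π.
Bracket: h₀ sin ϕ sin δ + cos ϕ cos δ sin h₀ = 3.1416×0.92784×0.39779 + 0.37299×0.91748×0.00000 = 1.159519 + 0.000000 = 1.159519.
Q̄ = (S_0/π) × [bracket] = (1361/π) × 1.159519 = 502.3 W/m².

Q̄ ≈ 502 W/m²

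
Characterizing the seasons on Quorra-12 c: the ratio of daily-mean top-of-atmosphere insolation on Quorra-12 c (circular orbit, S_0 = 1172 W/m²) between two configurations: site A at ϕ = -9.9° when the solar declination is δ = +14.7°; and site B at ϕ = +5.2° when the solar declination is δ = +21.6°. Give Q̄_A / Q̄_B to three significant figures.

— Configuration A (ϕ=-9.9°):
cos h₀ = −tan(-9.9°) tan(+14.700°) = 0.0458, h₀ = 1.5250 rad.
Bracket: h₀ sin ϕ sin δ + cos ϕ cos δ sin h₀ = 1.5250×-0.17193×0.25376 + 0.98511×0.96727×0.99895 = -0.066534 + 0.951867 = 0.885333.
Q̄ = (S_0/π) × [bracket] = (1172/π) × 0.885333 = 330.28 W/m².
— Configuration B (ϕ=+5.2°):
cos h₀ = −tan(+5.2°) tan(+21.600°) = -0.0360, h₀ = 1.6068 rad.
Bracket: h₀ sin ϕ sin δ + cos ϕ cos δ sin h₀ = 1.6068×0.09063×0.36812 + 0.99588×0.92978×0.99935 = 0.053607 + 0.925347 = 0.978954.
Q̄ = (S_0/π) × [bracket] = (1172/π) × 0.978954 = 365.21 W/m².
Ratio Q̄_A / Q̄_B = 330.28 / 365.21 = 0.9044.

Q̄_A / Q̄_B ≈ 0.904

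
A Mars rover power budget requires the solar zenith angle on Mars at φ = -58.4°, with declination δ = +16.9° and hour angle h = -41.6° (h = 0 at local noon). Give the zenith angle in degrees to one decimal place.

θ_z = 82.7°

cos θ_z = sin φ sin δ + cos φ cos δ cos h = -0.247599 + 0.374914 = 0.127315.
θ_z = arccos(0.127315) = 82.7°.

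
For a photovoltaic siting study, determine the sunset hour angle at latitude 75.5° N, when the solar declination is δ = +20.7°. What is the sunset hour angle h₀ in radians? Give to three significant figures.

Sunrise equation: cos h₀ = −tan ϕ · tan δ = -1.4611 ≤ −1, so the Sun never sets (polar day) and h₀ = π.

h₀ = 3.14 rad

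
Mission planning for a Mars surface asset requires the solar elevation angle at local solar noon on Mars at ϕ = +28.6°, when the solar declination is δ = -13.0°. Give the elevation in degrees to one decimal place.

At local noon the hour angle is zero, so the zenith angle equals |ϕ − δ| = |+28.6° − (-13.000°)| = 41.600°.
Elevation = 90° − 41.600° = 48.4°.

48.4°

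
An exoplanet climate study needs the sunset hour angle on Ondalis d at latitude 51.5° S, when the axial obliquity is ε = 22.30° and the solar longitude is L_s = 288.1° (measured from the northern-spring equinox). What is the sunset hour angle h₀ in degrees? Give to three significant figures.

h₀ = 119°

Solar declination: sin δ = sin ε · sin L_s = sin 22.30° × sin 288.1° = -0.36068, so δ = -21.142°.
cos h₀ = −tan ϕ · tan δ = −tan(-51.5°) × tan(-21.142°) = -0.4862, so h₀ = 2.0785 rad = 119.09°.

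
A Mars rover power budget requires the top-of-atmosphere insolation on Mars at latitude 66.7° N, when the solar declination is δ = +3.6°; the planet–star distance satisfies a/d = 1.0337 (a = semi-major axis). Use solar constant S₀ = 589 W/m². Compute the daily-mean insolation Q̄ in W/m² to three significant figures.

Q̄ ≈ 98.1 W/m²

cos H₀ = −tan(+66.7°) tan(+3.600°) = -0.1461, H₀ = 1.7174 rad.
Bracket: H₀ sin φ sin δ + cos φ cos δ sin H₀ = 1.7174×0.91845×0.06279 + 0.39555×0.99803×0.98927 = 0.099042 + 0.390535 = 0.489577.
Inverse-square distance factor (a/d)² = 1.0337² = 1.068536.
Q̄ = (S₀/π) × 1.068536 × [bracket] = (589/π) × 1.068536 × 0.489577 = 98.08 W/m².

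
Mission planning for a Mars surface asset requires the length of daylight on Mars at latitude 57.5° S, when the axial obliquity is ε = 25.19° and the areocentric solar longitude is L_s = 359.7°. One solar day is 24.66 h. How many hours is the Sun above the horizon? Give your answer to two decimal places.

sin δ = sin 25.19° × sin 359.7° = -0.00223, so δ = -0.128°.
cos h₀ = −tan ϕ · tan δ = −tan(-57.5°) × tan(-0.128°) = -0.0035, so h₀ = 1.5743 rad = 90.20°.
Daylight = 2h₀/(2π) × 24.66 h = (1.5743/π) × 24.66 = 12.36 h.

12.36 h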